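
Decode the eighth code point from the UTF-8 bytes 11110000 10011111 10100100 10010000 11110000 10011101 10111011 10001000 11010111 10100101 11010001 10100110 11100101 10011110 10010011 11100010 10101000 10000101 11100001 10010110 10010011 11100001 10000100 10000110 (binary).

U+1106

Offset 0: leading byte 0xF0 = 11110000 → 4-byte char #1 = F0 9F A4 90.
Offset 4: leading byte 0xF0 = 11110000 → 4-byte char #2 = F0 9D BB 88.
Offset 8: leading byte 0xD7 = 11010111 → 2-byte char #3 = D7 A5.
Offset 10: leading byte 0xD1 = 11010001 → 2-byte char #4 = D1 A6.
Offset 12: leading byte 0xE5 = 11100101 → 3-byte char #5 = E5 9E 93.
Offset 15: leading byte 0xE2 = 11100010 → 3-byte char #6 = E2 A8 85.
Offset 18: leading byte 0xE1 = 11100001 → 3-byte char #7 = E1 96 93.
Offset 21: leading byte 0xE1 = 11100001 → 3-byte char #8 = E1 84 86.
Leading byte 0xE1 = 11100001 matches 1110xxxx → 3-byte sequence.
Byte 1: 0xE1 = 11100001, payload 0001 (4 bits).
Byte 2: 0x84 = 10000100 (10xxxxxx ✓), payload 000100.
Byte 3: 0x86 = 10000110 (10xxxxxx ✓), payload 000110.
Concatenate: 0001000100000110 = 0x1106 (16 bits → U+1106).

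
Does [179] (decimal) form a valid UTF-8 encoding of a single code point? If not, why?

invalid (continuation byte with no leading byte)

Byte 0xB3 = 10110011 has the form 10xxxxxx — a continuation byte — but there is no preceding leading byte.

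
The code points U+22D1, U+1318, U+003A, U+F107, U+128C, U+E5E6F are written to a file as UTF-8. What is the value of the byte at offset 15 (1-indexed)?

0xA5

1-indexed offset 15 is 0-indexed offset 14.
U+22D1 → 3-byte form E2 8B 91 at offsets 0–2.
U+1318 → 3-byte form E1 8C 98 at offsets 3–5.
U+003A → 1-byte form 3A at offsets 6–6.
U+F107 → 3-byte form EF 84 87 at offsets 7–9.
U+128C → 3-byte form E1 8A 8C at offsets 10–12.
U+E5E6F → 4-byte form F3 A5 B9 AF at offsets 13–16.
Offset 14 falls in char 6's range; it's byte 2 of F3 A5 B9 AF = 0xA5.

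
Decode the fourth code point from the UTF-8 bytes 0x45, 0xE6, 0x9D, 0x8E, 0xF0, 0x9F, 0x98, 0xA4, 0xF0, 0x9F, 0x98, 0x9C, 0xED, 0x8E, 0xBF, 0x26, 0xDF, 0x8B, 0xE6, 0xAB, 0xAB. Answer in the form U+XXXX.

U+1F61C

Offset 0: leading byte 0x45 = 01000101 → 1-byte char #1 = 45.
Offset 1: leading byte 0xE6 = 11100110 → 3-byte char #2 = E6 9D 8E.
Offset 4: leading byte 0xF0 = 11110000 → 4-byte char #3 = F0 9F 98 A4.
Offset 8: leading byte 0xF0 = 11110000 → 4-byte char #4 = F0 9F 98 9C.
Leading byte 0xF0 = 11110000 matches 11110xxx → 4-byte sequence.
Byte 1: 0xF0 = 11110000, payload 000 (3 bits).
Byte 2: 0x9F = 10011111 (10xxxxxx ✓), payload 011111.
Byte 3: 0x98 = 10011000 (10xxxxxx ✓), payload 011000.
Byte 4: 0x9C = 10011100 (10xxxxxx ✓), payload 011100.
Concatenate: 000011111011000011100 = 0x1F61C (21 bits → U+1F61C).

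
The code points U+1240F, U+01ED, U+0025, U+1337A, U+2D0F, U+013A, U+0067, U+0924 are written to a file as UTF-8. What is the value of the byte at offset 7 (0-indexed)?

0xF0

U+1240F → 4-byte form F0 92 90 8F at offsets 0–3.
U+01ED → 2-byte form C7 AD at offsets 4–5.
U+0025 → 1-byte form 25 at offsets 6–6.
U+1337A → 4-byte form F0 93 8D BA at offsets 7–10.
Offset 7 falls in char 4's range; it's byte 1 of F0 93 8D BA = 0xF0.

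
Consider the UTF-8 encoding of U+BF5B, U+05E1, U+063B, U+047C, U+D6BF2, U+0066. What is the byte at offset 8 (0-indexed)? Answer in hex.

0xBC

U+BF5B → 3-byte form EB BD 9B at offsets 0–2.
U+05E1 → 2-byte form D7 A1 at offsets 3–4.
U+063B → 2-byte form D8 BB at offsets 5–6.
U+047C → 2-byte form D1 BC at offsets 7–8.
Offset 8 falls in char 4's range; it's byte 2 of D1 BC = 0xBC.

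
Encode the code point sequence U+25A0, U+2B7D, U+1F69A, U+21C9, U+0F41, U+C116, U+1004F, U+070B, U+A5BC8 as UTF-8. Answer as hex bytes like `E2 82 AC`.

U+25A0: 3-byte form → E2 96 A0.
U+2B7D: 3-byte form → E2 AD BD.
U+1F69A: 4-byte form → F0 9F 9A 9A.
U+21C9: 3-byte form → E2 87 89.
U+0F41: 3-byte form → E0 BD 81.
U+C116: 3-byte form → EC 84 96.
U+1004F: 4-byte form → F0 90 81 8F.
U+070B: 2-byte form → DC 8B.
U+A5BC8: 4-byte form → F2 A5 AF 88.
Concatenated (29 bytes): E2 96 A0 E2 AD BD F0 9F 9A 9A E2 87 89 E0 BD 81 EC 84 96 F0 90 81 8F DC 8B F2 A5 AF 88.

E2 96 A0 E2 AD BD F0 9F 9A 9A E2 87 89 E0 BD 81 EC 84 96 F0 90 81 8F DC 8B F2 A5 AF 88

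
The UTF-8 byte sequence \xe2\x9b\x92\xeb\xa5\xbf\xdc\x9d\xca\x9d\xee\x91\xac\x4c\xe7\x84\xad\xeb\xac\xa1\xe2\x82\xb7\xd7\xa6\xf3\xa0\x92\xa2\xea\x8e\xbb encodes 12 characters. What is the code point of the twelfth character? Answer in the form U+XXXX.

Offset 0: leading byte 0xE2 = 11100010 → 3-byte char #1 = E2 9B 92.
Offset 3: leading byte 0xEB = 11101011 → 3-byte char #2 = EB A5 BF.
Offset 6: leading byte 0xDC = 11011100 → 2-byte char #3 = DC 9D.
Offset 8: leading byte 0xCA = 11001010 → 2-byte char #4 = CA 9D.
Offset 10: leading byte 0xEE = 11101110 → 3-byte char #5 = EE 91 AC.
Offset 13: leading byte 0x4C = 01001100 → 1-byte char #6 = 4C.
Offset 14: leading byte 0xE7 = 11100111 → 3-byte char #7 = E7 84 AD.
Offset 17: leading byte 0xEB = 11101011 → 3-byte char #8 = EB AC A1.
Offset 20: leading byte 0xE2 = 11100010 → 3-byte char #9 = E2 82 B7.
Offset 23: leading byte 0xD7 = 11010111 → 2-byte char #10 = D7 A6.
Offset 25: leading byte 0xF3 = 11110011 → 4-byte char #11 = F3 A0 92 A2.
Offset 29: leading byte 0xEA = 11101010 → 3-byte char #12 = EA 8E BB.
Leading byte 0xEA = 11101010 matches 1110xxxx → 3-byte sequence.
Byte 1: 0xEA = 11101010, payload 1010 (4 bits).
Byte 2: 0x8E = 10001110 (10xxxxxx ✓), payload 001110.
Byte 3: 0xBB = 10111011 (10xxxxxx ✓), payload 111011.
Concatenate: 1010001110111011 = 0xA3BB (16 bits → U+A3BB).

U+A3BB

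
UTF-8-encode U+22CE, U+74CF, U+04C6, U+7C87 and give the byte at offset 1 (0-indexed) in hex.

0x8B

U+22CE → 3-byte form E2 8B 8E at offsets 0–2.
Offset 1 falls in char 1's range; it's byte 2 of E2 8B 8E = 0x8B.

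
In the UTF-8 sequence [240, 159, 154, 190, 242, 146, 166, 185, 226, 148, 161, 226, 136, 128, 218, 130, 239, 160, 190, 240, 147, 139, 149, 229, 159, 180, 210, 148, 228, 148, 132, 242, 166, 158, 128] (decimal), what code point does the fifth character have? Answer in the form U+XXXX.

U+0682

Offset 0: leading byte 0xF0 = 11110000 → 4-byte char #1 = F0 9F 9A BE.
Offset 4: leading byte 0xF2 = 11110010 → 4-byte char #2 = F2 92 A6 B9.
Offset 8: leading byte 0xE2 = 11100010 → 3-byte char #3 = E2 94 A1.
Offset 11: leading byte 0xE2 = 11100010 → 3-byte char #4 = E2 88 80.
Offset 14: leading byte 0xDA = 11011010 → 2-byte char #5 = DA 82.
Leading byte 0xDA = 11011010 matches 110xxxxx → 2-byte sequence.
Byte 1: 0xDA = 11011010, payload 11010 (5 bits).
Byte 2: 0x82 = 10000010 (10xxxxxx ✓), payload 000010.
Concatenate: 11010000010 = 0x682 (11 bits → U+0682).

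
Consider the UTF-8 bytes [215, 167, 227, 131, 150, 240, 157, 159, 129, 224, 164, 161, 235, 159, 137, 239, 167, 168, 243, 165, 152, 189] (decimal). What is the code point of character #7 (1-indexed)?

U+E563D

Offset 0: leading byte 0xD7 = 11010111 → 2-byte char #1 = D7 A7.
Offset 2: leading byte 0xE3 = 11100011 → 3-byte char #2 = E3 83 96.
Offset 5: leading byte 0xF0 = 11110000 → 4-byte char #3 = F0 9D 9F 81.
Offset 9: leading byte 0xE0 = 11100000 → 3-byte char #4 = E0 A4 A1.
Offset 12: leading byte 0xEB = 11101011 → 3-byte char #5 = EB 9F 89.
Offset 15: leading byte 0xEF = 11101111 → 3-byte char #6 = EF A7 A8.
Offset 18: leading byte 0xF3 = 11110011 → 4-byte char #7 = F3 A5 98 BD.
Leading byte 0xF3 = 11110011 matches 11110xxx → 4-byte sequence.
Byte 1: 0xF3 = 11110011, payload 011 (3 bits).
Byte 2: 0xA5 = 10100101 (10xxxxxx ✓), payload 100101.
Byte 3: 0x98 = 10011000 (10xxxxxx ✓), payload 011000.
Byte 4: 0xBD = 10111101 (10xxxxxx ✓), payload 111101.
Concatenate: 011100101011000111101 = 0xE563D (21 bits → U+E563D).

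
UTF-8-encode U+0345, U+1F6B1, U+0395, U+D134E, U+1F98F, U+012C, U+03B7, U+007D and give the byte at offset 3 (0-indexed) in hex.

U+0345 → 2-byte form CD 85 at offsets 0–1.
U+1F6B1 → 4-byte form F0 9F 9A B1 at offsets 2–5.
Offset 3 falls in char 2's range; it's byte 2 of F0 9F 9A B1 = 0x9F.

0x9F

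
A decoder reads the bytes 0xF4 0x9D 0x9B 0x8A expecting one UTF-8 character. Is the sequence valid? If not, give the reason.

invalid (encodes a value above U+10FFFF)

Leading byte 0xF4 = 11110100 → 4-byte form.
Payload = 0x11D6CA, which exceeds U+10FFFF, the maximum Unicode code point. (Leading bytes F5–FF, or F4 followed by ≥ 0x90, are invalid.)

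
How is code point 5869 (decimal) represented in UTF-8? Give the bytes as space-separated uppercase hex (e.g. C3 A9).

E1 9B AD

U+16ED = 0x16ED = 5869 decimal. In range U+0800–U+FFFF → 3-byte form: 1110xxxx 10xxxxxx 10xxxxxx.
Binary (16 bits): 0001011011101101.
Split 4+6+6: 0001 | 011011 | 101101.
Byte 1: 11100001 = 0xE1.
Byte 2: 10011011 = 0x9B.
Byte 3: 10101101 = 0xAD.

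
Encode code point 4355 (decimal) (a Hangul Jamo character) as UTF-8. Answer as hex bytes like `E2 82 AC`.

E1 84 83

U+1103 = 0x1103 = 4355 decimal. In range U+0800–U+FFFF → 3-byte form: 1110xxxx 10xxxxxx 10xxxxxx.
Binary (16 bits): 0001000100000011.
Split 4+6+6: 0001 | 000100 | 000011.
Byte 1: 11100001 = 0xE1.
Byte 2: 10000100 = 0x84.
Byte 3: 10000011 = 0x83.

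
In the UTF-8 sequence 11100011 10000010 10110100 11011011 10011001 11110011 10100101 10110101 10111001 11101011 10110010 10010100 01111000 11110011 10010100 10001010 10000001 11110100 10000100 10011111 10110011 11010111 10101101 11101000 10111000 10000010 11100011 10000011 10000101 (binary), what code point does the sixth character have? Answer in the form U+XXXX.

Offset 0: leading byte 0xE3 = 11100011 → 3-byte char #1 = E3 82 B4.
Offset 3: leading byte 0xDB = 11011011 → 2-byte char #2 = DB 99.
Offset 5: leading byte 0xF3 = 11110011 → 4-byte char #3 = F3 A5 B5 B9.
Offset 9: leading byte 0xEB = 11101011 → 3-byte char #4 = EB B2 94.
Offset 12: leading byte 0x78 = 01111000 → 1-byte char #5 = 78.
Offset 13: leading byte 0xF3 = 11110011 → 4-byte char #6 = F3 94 8A 81.
Leading byte 0xF3 = 11110011 matches 11110xxx → 4-byte sequence.
Byte 1: 0xF3 = 11110011, payload 011 (3 bits).
Byte 2: 0x94 = 10010100 (10xxxxxx ✓), payload 010100.
Byte 3: 0x8A = 10001010 (10xxxxxx ✓), payload 001010.
Byte 4: 0x81 = 10000001 (10xxxxxx ✓), payload 000001.
Concatenate: 011010100001010000001 = 0xD4281 (21 bits → U+D4281).

U+D4281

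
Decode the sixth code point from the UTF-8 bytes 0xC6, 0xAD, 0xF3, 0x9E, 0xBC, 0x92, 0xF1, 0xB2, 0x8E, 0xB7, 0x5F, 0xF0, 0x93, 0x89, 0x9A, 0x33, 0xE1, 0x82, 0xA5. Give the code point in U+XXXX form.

U+0033

Offset 0: leading byte 0xC6 = 11000110 → 2-byte char #1 = C6 AD.
Offset 2: leading byte 0xF3 = 11110011 → 4-byte char #2 = F3 9E BC 92.
Offset 6: leading byte 0xF1 = 11110001 → 4-byte char #3 = F1 B2 8E B7.
Offset 10: leading byte 0x5F = 01011111 → 1-byte char #4 = 5F.
Offset 11: leading byte 0xF0 = 11110000 → 4-byte char #5 = F0 93 89 9A.
Offset 15: leading byte 0x33 = 00110011 → 1-byte char #6 = 33.
Leading byte 0x33 = 00110011 matches 0xxxxxxx → 1-byte sequence.
Byte 1: 0x33 = 00110011, payload 0110011 (7 bits).
Concatenate: 0110011 = 0x33 (7 bits → U+0033).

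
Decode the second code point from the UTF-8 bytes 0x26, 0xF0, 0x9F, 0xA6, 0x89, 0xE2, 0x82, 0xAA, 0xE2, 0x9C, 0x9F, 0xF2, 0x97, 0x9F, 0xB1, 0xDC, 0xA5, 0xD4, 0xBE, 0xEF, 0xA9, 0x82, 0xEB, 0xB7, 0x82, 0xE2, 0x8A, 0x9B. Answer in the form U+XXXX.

U+1F989

Offset 0: leading byte 0x26 = 00100110 → 1-byte char #1 = 26.
Offset 1: leading byte 0xF0 = 11110000 → 4-byte char #2 = F0 9F A6 89.
Leading byte 0xF0 = 11110000 matches 11110xxx → 4-byte sequence.
Byte 1: 0xF0 = 11110000, payload 000 (3 bits).
Byte 2: 0x9F = 10011111 (10xxxxxx ✓), payload 011111.
Byte 3: 0xA6 = 10100110 (10xxxxxx ✓), payload 100110.
Byte 4: 0x89 = 10001001 (10xxxxxx ✓), payload 001001.
Concatenate: 000011111100110001001 = 0x1F989 (21 bits → U+1F989).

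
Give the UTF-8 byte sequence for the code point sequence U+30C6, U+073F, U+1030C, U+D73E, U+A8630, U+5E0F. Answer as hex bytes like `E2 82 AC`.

U+30C6: 3-byte form → E3 83 86.
U+073F: 2-byte form → DC BF.
U+1030C: 4-byte form → F0 90 8C 8C.
U+D73E: 3-byte form → ED 9C BE.
U+A8630: 4-byte form → F2 A8 98 B0.
U+5E0F: 3-byte form → E5 B8 8F.
Concatenated (19 bytes): E3 83 86 DC BF F0 90 8C 8C ED 9C BE F2 A8 98 B0 E5 B8 8F.

E3 83 86 DC BF F0 90 8C 8C ED 9C BE F2 A8 98 B0 E5 B8 8F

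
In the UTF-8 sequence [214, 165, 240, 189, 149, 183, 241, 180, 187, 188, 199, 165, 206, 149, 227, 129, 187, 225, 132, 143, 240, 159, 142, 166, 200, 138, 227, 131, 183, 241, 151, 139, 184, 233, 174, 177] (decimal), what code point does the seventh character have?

U+110F

Offset 0: leading byte 0xD6 = 11010110 → 2-byte char #1 = D6 A5.
Offset 2: leading byte 0xF0 = 11110000 → 4-byte char #2 = F0 BD 95 B7.
Offset 6: leading byte 0xF1 = 11110001 → 4-byte char #3 = F1 B4 BB BC.
Offset 10: leading byte 0xC7 = 11000111 → 2-byte char #4 = C7 A5.
Offset 12: leading byte 0xCE = 11001110 → 2-byte char #5 = CE 95.
Offset 14: leading byte 0xE3 = 11100011 → 3-byte char #6 = E3 81 BB.
Offset 17: leading byte 0xE1 = 11100001 → 3-byte char #7 = E1 84 8F.
Leading byte 0xE1 = 11100001 matches 1110xxxx → 3-byte sequence.
Byte 1: 0xE1 = 11100001, payload 0001 (4 bits).
Byte 2: 0x84 = 10000100 (10xxxxxx ✓), payload 000100.
Byte 3: 0x8F = 10001111 (10xxxxxx ✓), payload 001111.
Concatenate: 0001000100001111 = 0x110F (16 bits → U+110F).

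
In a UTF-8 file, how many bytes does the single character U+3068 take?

3

U+3068 = 0x3068. UTF-8 uses 1 byte below 0x80, 2 below 0x800, 3 below 0x10000, 4 up to 0x10FFFF. 0x3068 is in U+0800–U+FFFF → 3 bytes.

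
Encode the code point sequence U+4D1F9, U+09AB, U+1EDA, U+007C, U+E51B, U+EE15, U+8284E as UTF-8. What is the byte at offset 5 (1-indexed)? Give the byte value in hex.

1-indexed offset 5 is 0-indexed offset 4.
U+4D1F9 → 4-byte form F1 8D 87 B9 at offsets 0–3.
U+09AB → 3-byte form E0 A6 AB at offsets 4–6.
Offset 4 falls in char 2's range; it's byte 1 of E0 A6 AB = 0xE0.

0xE0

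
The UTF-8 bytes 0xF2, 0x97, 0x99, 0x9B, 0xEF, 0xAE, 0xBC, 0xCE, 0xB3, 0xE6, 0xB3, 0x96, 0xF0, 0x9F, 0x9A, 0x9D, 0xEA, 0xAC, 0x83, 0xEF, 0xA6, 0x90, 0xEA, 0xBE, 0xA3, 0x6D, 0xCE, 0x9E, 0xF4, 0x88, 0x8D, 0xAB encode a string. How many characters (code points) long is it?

Byte at offset 0: 0xF2 = 11110010 → 4-byte char (#1). Advance 4.
Byte at offset 4: 0xEF = 11101111 → 3-byte char (#2). Advance 3.
Byte at offset 7: 0xCE = 11001110 → 2-byte char (#3). Advance 2.
Byte at offset 9: 0xE6 = 11100110 → 3-byte char (#4). Advance 3.
Byte at offset 12: 0xF0 = 11110000 → 4-byte char (#5). Advance 4.
Byte at offset 16: 0xEA = 11101010 → 3-byte char (#6). Advance 3.
Byte at offset 19: 0xEF = 11101111 → 3-byte char (#7). Advance 3.
Byte at offset 22: 0xEA = 11101010 → 3-byte char (#8). Advance 3.
Byte at offset 25: 0x6D = 01101101 → 1-byte char (#9). Advance 1.
Byte at offset 26: 0xCE = 11001110 → 2-byte char (#10). Advance 2.
Byte at offset 28: 0xF4 = 11110100 → 4-byte char (#11). Advance 4.
Reached end at offset 32 after 11 code points.

11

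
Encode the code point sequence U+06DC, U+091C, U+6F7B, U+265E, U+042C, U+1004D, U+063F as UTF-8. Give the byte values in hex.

U+06DC: 2-byte form → DB 9C.
U+091C: 3-byte form → E0 A4 9C.
U+6F7B: 3-byte form → E6 BD BB.
U+265E: 3-byte form → E2 99 9E.
U+042C: 2-byte form → D0 AC.
U+1004D: 4-byte form → F0 90 81 8D.
U+063F: 2-byte form → D8 BF.
Concatenated (19 bytes): DB 9C E0 A4 9C E6 BD BB E2 99 9E D0 AC F0 90 81 8D D8 BF.

DB 9C E0 A4 9C E6 BD BB E2 99 9E D0 AC F0 90 81 8D D8 BF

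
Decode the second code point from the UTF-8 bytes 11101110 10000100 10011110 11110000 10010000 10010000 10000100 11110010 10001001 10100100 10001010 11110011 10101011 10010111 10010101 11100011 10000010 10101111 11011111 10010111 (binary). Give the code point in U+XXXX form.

Offset 0: leading byte 0xEE = 11101110 → 3-byte char #1 = EE 84 9E.
Offset 3: leading byte 0xF0 = 11110000 → 4-byte char #2 = F0 90 90 84.
Leading byte 0xF0 = 11110000 matches 11110xxx → 4-byte sequence.
Byte 1: 0xF0 = 11110000, payload 000 (3 bits).
Byte 2: 0x90 = 10010000 (10xxxxxx ✓), payload 010000.
Byte 3: 0x90 = 10010000 (10xxxxxx ✓), payload 010000.
Byte 4: 0x84 = 10000100 (10xxxxxx ✓), payload 000100.
Concatenate: 000010000010000000100 = 0x10404 (21 bits → U+10404).

U+10404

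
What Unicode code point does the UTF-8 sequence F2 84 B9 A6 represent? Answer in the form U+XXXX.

Leading byte 0xF2 = 11110010 matches 11110xxx → 4-byte sequence.
Byte 1: 0xF2 = 11110010, payload 010 (3 bits).
Byte 2: 0x84 = 10000100 (10xxxxxx ✓), payload 000100.
Byte 3: 0xB9 = 10111001 (10xxxxxx ✓), payload 111001.
Byte 4: 0xA6 = 10100110 (10xxxxxx ✓), payload 100110.
Concatenate: 010000100111001100110 = 0x84E66 (21 bits → U+84E66).

U+84E66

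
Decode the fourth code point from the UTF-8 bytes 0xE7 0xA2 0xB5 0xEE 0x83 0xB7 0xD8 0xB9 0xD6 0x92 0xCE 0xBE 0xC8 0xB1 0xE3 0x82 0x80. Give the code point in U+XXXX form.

Offset 0: leading byte 0xE7 = 11100111 → 3-byte char #1 = E7 A2 B5.
Offset 3: leading byte 0xEE = 11101110 → 3-byte char #2 = EE 83 B7.
Offset 6: leading byte 0xD8 = 11011000 → 2-byte char #3 = D8 B9.
Offset 8: leading byte 0xD6 = 11010110 → 2-byte char #4 = D6 92.
Leading byte 0xD6 = 11010110 matches 110xxxxx → 2-byte sequence.
Byte 1: 0xD6 = 11010110, payload 10110 (5 bits).
Byte 2: 0x92 = 10010010 (10xxxxxx ✓), payload 010010.
Concatenate: 10110010010 = 0x592 (11 bits → U+0592).

U+0592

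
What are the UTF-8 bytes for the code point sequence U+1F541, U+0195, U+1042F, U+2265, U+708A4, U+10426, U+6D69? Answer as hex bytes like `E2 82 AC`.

U+1F541: 4-byte form → F0 9F 95 81.
U+0195: 2-byte form → C6 95.
U+1042F: 4-byte form → F0 90 90 AF.
U+2265: 3-byte form → E2 89 A5.
U+708A4: 4-byte form → F1 B0 A2 A4.
U+10426: 4-byte form → F0 90 90 A6.
U+6D69: 3-byte form → E6 B5 A9.
Concatenated (24 bytes): F0 9F 95 81 C6 95 F0 90 90 AF E2 89 A5 F1 B0 A2 A4 F0 90 90 A6 E6 B5 A9.

F0 9F 95 81 C6 95 F0 90 90 AF E2 89 A5 F1 B0 A2 A4 F0 90 90 A6 E6 B5 A9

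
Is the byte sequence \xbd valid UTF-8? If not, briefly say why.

invalid (continuation byte with no leading byte)

Byte 0xBD = 10111101 has the form 10xxxxxx — a continuation byte — but there is no preceding leading byte.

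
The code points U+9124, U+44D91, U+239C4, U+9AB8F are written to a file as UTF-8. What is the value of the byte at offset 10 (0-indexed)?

0x84

U+9124 → 3-byte form E9 84 A4 at offsets 0–2.
U+44D91 → 4-byte form F1 84 B6 91 at offsets 3–6.
U+239C4 → 4-byte form F0 A3 A7 84 at offsets 7–10.
Offset 10 falls in char 3's range; it's byte 4 of F0 A3 A7 84 = 0x84.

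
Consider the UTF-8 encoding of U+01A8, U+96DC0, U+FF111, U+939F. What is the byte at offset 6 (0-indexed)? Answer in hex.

U+01A8 → 2-byte form C6 A8 at offsets 0–1.
U+96DC0 → 4-byte form F2 96 B7 80 at offsets 2–5.
U+FF111 → 4-byte form F3 BF 84 91 at offsets 6–9.
Offset 6 falls in char 3's range; it's byte 1 of F3 BF 84 91 = 0xF3.

0xF3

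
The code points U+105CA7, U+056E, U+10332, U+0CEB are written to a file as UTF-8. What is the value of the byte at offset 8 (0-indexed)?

U+105CA7 → 4-byte form F4 85 B2 A7 at offsets 0–3.
U+056E → 2-byte form D5 AE at offsets 4–5.
U+10332 → 4-byte form F0 90 8C B2 at offsets 6–9.
Offset 8 falls in char 3's range; it's byte 3 of F0 90 8C B2 = 0x8C.

0x8C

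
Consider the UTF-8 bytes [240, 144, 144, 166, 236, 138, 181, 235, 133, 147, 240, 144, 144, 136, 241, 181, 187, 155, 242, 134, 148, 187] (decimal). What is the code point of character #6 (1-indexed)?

Offset 0: leading byte 0xF0 = 11110000 → 4-byte char #1 = F0 90 90 A6.
Offset 4: leading byte 0xEC = 11101100 → 3-byte char #2 = EC 8A B5.
Offset 7: leading byte 0xEB = 11101011 → 3-byte char #3 = EB 85 93.
Offset 10: leading byte 0xF0 = 11110000 → 4-byte char #4 = F0 90 90 88.
Offset 14: leading byte 0xF1 = 11110001 → 4-byte char #5 = F1 B5 BB 9B.
Offset 18: leading byte 0xF2 = 11110010 → 4-byte char #6 = F2 86 94 BB.
Leading byte 0xF2 = 11110010 matches 11110xxx → 4-byte sequence.
Byte 1: 0xF2 = 11110010, payload 010 (3 bits).
Byte 2: 0x86 = 10000110 (10xxxxxx ✓), payload 000110.
Byte 3: 0x94 = 10010100 (10xxxxxx ✓), payload 010100.
Byte 4: 0xBB = 10111011 (10xxxxxx ✓), payload 111011.
Concatenate: 010000110010100111011 = 0x8653B (21 bits → U+8653B).

U+8653B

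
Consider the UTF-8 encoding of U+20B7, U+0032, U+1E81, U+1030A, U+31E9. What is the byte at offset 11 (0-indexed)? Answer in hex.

0xE3

U+20B7 → 3-byte form E2 82 B7 at offsets 0–2.
U+0032 → 1-byte form 32 at offsets 3–3.
U+1E81 → 3-byte form E1 BA 81 at offsets 4–6.
U+1030A → 4-byte form F0 90 8C 8A at offsets 7–10.
U+31E9 → 3-byte form E3 87 A9 at offsets 11–13.
Offset 11 falls in char 5's range; it's byte 1 of E3 87 A9 = 0xE3.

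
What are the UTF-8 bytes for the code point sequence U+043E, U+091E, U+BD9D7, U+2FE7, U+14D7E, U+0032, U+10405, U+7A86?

D0 BE E0 A4 9E F2 BD A7 97 E2 BF A7 F0 94 B5 BE 32 F0 90 90 85 E7 AA 86

U+043E: 2-byte form → D0 BE.
U+091E: 3-byte form → E0 A4 9E.
U+BD9D7: 4-byte form → F2 BD A7 97.
U+2FE7: 3-byte form → E2 BF A7.
U+14D7E: 4-byte form → F0 94 B5 BE.
U+0032: 1-byte form → 32.
U+10405: 4-byte form → F0 90 90 85.
U+7A86: 3-byte form → E7 AA 86.
Concatenated (24 bytes): D0 BE E0 A4 9E F2 BD A7 97 E2 BF A7 F0 94 B5 BE 32 F0 90 90 85 E7 AA 86.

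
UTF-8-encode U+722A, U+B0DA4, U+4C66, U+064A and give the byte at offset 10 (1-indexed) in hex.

0xA6

1-indexed offset 10 is 0-indexed offset 9.
U+722A → 3-byte form E7 88 AA at offsets 0–2.
U+B0DA4 → 4-byte form F2 B0 B6 A4 at offsets 3–6.
U+4C66 → 3-byte form E4 B1 A6 at offsets 7–9.
Offset 9 falls in char 3's range; it's byte 3 of E4 B1 A6 = 0xA6.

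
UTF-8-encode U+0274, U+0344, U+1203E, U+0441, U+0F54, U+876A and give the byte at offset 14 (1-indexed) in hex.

0xE8

1-indexed offset 14 is 0-indexed offset 13.
U+0274 → 2-byte form C9 B4 at offsets 0–1.
U+0344 → 2-byte form CD 84 at offsets 2–3.
U+1203E → 4-byte form F0 92 80 BE at offsets 4–7.
U+0441 → 2-byte form D1 81 at offsets 8–9.
U+0F54 → 3-byte form E0 BD 94 at offsets 10–12.
U+876A → 3-byte form E8 9D AA at offsets 13–15.
Offset 13 falls in char 6's range; it's byte 1 of E8 9D AA = 0xE8.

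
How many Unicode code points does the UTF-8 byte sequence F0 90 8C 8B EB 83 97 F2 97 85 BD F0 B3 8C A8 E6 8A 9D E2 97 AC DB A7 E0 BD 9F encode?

Byte at offset 0: 0xF0 = 11110000 → 4-byte char (#1). Advance 4.
Byte at offset 4: 0xEB = 11101011 → 3-byte char (#2). Advance 3.
Byte at offset 7: 0xF2 = 11110010 → 4-byte char (#3). Advance 4.
Byte at offset 11: 0xF0 = 11110000 → 4-byte char (#4). Advance 4.
Byte at offset 15: 0xE6 = 11100110 → 3-byte char (#5). Advance 3.
Byte at offset 18: 0xE2 = 11100010 → 3-byte char (#6). Advance 3.
Byte at offset 21: 0xDB = 11011011 → 2-byte char (#7). Advance 2.
Byte at offset 23: 0xE0 = 11100000 → 3-byte char (#8). Advance 3.
Reached end at offset 26 after 8 code points.

8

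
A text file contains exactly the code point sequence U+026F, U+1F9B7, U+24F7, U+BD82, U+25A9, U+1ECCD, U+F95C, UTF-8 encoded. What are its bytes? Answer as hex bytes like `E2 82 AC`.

C9 AF F0 9F A6 B7 E2 93 B7 EB B6 82 E2 96 A9 F0 9E B3 8D EF A5 9C

U+026F: 2-byte form → C9 AF.
U+1F9B7: 4-byte form → F0 9F A6 B7.
U+24F7: 3-byte form → E2 93 B7.
U+BD82: 3-byte form → EB B6 82.
U+25A9: 3-byte form → E2 96 A9.
U+1ECCD: 4-byte form → F0 9E B3 8D.
U+F95C: 3-byte form → EF A5 9C.
Concatenated (22 bytes): C9 AF F0 9F A6 B7 E2 93 B7 EB B6 82 E2 96 A9 F0 9E B3 8D EF A5 9C.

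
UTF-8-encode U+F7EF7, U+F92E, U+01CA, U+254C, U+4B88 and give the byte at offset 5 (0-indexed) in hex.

0xA4

U+F7EF7 → 4-byte form F3 B7 BB B7 at offsets 0–3.
U+F92E → 3-byte form EF A4 AE at offsets 4–6.
Offset 5 falls in char 2's range; it's byte 2 of EF A4 AE = 0xA4.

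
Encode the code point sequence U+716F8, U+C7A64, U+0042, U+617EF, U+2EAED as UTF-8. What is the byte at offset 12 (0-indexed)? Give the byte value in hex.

U+716F8 → 4-byte form F1 B1 9B B8 at offsets 0–3.
U+C7A64 → 4-byte form F3 87 A9 A4 at offsets 4–7.
U+0042 → 1-byte form 42 at offsets 8–8.
U+617EF → 4-byte form F1 A1 9F AF at offsets 9–12.
Offset 12 falls in char 4's range; it's byte 4 of F1 A1 9F AF = 0xAF.

0xAF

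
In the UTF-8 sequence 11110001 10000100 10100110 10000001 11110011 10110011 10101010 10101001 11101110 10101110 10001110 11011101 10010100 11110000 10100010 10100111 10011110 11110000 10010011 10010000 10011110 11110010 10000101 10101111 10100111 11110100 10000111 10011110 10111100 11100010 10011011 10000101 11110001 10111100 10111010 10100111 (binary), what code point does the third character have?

Offset 0: leading byte 0xF1 = 11110001 → 4-byte char #1 = F1 84 A6 81.
Offset 4: leading byte 0xF3 = 11110011 → 4-byte char #2 = F3 B3 AA A9.
Offset 8: leading byte 0xEE = 11101110 → 3-byte char #3 = EE AE 8E.
Leading byte 0xEE = 11101110 matches 1110xxxx → 3-byte sequence.
Byte 1: 0xEE = 11101110, payload 1110 (4 bits).
Byte 2: 0xAE = 10101110 (10xxxxxx ✓), payload 101110.
Byte 3: 0x8E = 10001110 (10xxxxxx ✓), payload 001110.
Concatenate: 1110101110001110 = 0xEB8E (16 bits → U+EB8E).

U+EB8E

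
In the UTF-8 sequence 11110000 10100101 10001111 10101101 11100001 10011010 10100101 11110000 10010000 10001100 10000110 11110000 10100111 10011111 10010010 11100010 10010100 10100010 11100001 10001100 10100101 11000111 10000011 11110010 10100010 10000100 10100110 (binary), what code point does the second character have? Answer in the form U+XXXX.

Offset 0: leading byte 0xF0 = 11110000 → 4-byte char #1 = F0 A5 8F AD.
Offset 4: leading byte 0xE1 = 11100001 → 3-byte char #2 = E1 9A A5.
Leading byte 0xE1 = 11100001 matches 1110xxxx → 3-byte sequence.
Byte 1: 0xE1 = 11100001, payload 0001 (4 bits).
Byte 2: 0x9A = 10011010 (10xxxxxx ✓), payload 011010.
Byte 3: 0xA5 = 10100101 (10xxxxxx ✓), payload 100101.
Concatenate: 0001011010100101 = 0x16A5 (16 bits → U+16A5).

U+16A5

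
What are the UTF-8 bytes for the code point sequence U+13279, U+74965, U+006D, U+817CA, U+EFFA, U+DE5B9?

F0 93 89 B9 F1 B4 A5 A5 6D F2 81 9F 8A EE BF BA F3 9E 96 B9

U+13279: 4-byte form → F0 93 89 B9.
U+74965: 4-byte form → F1 B4 A5 A5.
U+006D: 1-byte form → 6D.
U+817CA: 4-byte form → F2 81 9F 8A.
U+EFFA: 3-byte form → EE BF BA.
U+DE5B9: 4-byte form → F3 9E 96 B9.
Concatenated (20 bytes): F0 93 89 B9 F1 B4 A5 A5 6D F2 81 9F 8A EE BF BA F3 9E 96 B9.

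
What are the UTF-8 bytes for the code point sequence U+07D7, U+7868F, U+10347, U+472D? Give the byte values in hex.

DF 97 F1 B8 9A 8F F0 90 8D 87 E4 9C AD

U+07D7: 2-byte form → DF 97.
U+7868F: 4-byte form → F1 B8 9A 8F.
U+10347: 4-byte form → F0 90 8D 87.
U+472D: 3-byte form → E4 9C AD.
Concatenated (13 bytes): DF 97 F1 B8 9A 8F F0 90 8D 87 E4 9C AD.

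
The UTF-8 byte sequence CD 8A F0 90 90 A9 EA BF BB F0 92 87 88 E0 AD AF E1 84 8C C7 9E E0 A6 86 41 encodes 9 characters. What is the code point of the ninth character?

Offset 0: leading byte 0xCD = 11001101 → 2-byte char #1 = CD 8A.
Offset 2: leading byte 0xF0 = 11110000 → 4-byte char #2 = F0 90 90 A9.
Offset 6: leading byte 0xEA = 11101010 → 3-byte char #3 = EA BF BB.
Offset 9: leading byte 0xF0 = 11110000 → 4-byte char #4 = F0 92 87 88.
Offset 13: leading byte 0xE0 = 11100000 → 3-byte char #5 = E0 AD AF.
Offset 16: leading byte 0xE1 = 11100001 → 3-byte char #6 = E1 84 8C.
Offset 19: leading byte 0xC7 = 11000111 → 2-byte char #7 = C7 9E.
Offset 21: leading byte 0xE0 = 11100000 → 3-byte char #8 = E0 A6 86.
Offset 24: leading byte 0x41 = 01000001 → 1-byte char #9 = 41.
Leading byte 0x41 = 01000001 matches 0xxxxxxx → 1-byte sequence.
Byte 1: 0x41 = 01000001, payload 1000001 (7 bits).
Concatenate: 1000001 = 0x41 (7 bits → U+0041).

U+0041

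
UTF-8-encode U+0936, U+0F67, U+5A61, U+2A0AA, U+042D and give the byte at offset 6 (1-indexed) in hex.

0xA7

1-indexed offset 6 is 0-indexed offset 5.
U+0936 → 3-byte form E0 A4 B6 at offsets 0–2.
U+0F67 → 3-byte form E0 BD A7 at offsets 3–5.
Offset 5 falls in char 2's range; it's byte 3 of E0 BD A7 = 0xA7.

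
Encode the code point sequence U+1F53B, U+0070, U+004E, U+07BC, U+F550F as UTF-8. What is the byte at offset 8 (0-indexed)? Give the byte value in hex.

U+1F53B → 4-byte form F0 9F 94 BB at offsets 0–3.
U+0070 → 1-byte form 70 at offsets 4–4.
U+004E → 1-byte form 4E at offsets 5–5.
U+07BC → 2-byte form DE BC at offsets 6–7.
U+F550F → 4-byte form F3 B5 94 8F at offsets 8–11.
Offset 8 falls in char 5's range; it's byte 1 of F3 B5 94 8F = 0xF3.

0xF3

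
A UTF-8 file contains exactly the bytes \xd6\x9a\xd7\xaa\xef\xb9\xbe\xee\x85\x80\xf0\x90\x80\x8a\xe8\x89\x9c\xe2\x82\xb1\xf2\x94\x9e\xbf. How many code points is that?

Byte at offset 0: 0xD6 = 11010110 → 2-byte char (#1). Advance 2.
Byte at offset 2: 0xD7 = 11010111 → 2-byte char (#2). Advance 2.
Byte at offset 4: 0xEF = 11101111 → 3-byte char (#3). Advance 3.
Byte at offset 7: 0xEE = 11101110 → 3-byte char (#4). Advance 3.
Byte at offset 10: 0xF0 = 11110000 → 4-byte char (#5). Advance 4.
Byte at offset 14: 0xE8 = 11101000 → 3-byte char (#6). Advance 3.
Byte at offset 17: 0xE2 = 11100010 → 3-byte char (#7). Advance 3.
Byte at offset 20: 0xF2 = 11110010 → 4-byte char (#8). Advance 4.
Reached end at offset 24 after 8 code points.

8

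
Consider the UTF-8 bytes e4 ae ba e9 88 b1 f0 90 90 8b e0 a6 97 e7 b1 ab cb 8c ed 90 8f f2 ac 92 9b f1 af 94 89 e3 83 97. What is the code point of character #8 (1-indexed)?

Offset 0: leading byte 0xE4 = 11100100 → 3-byte char #1 = E4 AE BA.
Offset 3: leading byte 0xE9 = 11101001 → 3-byte char #2 = E9 88 B1.
Offset 6: leading byte 0xF0 = 11110000 → 4-byte char #3 = F0 90 90 8B.
Offset 10: leading byte 0xE0 = 11100000 → 3-byte char #4 = E0 A6 97.
Offset 13: leading byte 0xE7 = 11100111 → 3-byte char #5 = E7 B1 AB.
Offset 16: leading byte 0xCB = 11001011 → 2-byte char #6 = CB 8C.
Offset 18: leading byte 0xED = 11101101 → 3-byte char #7 = ED 90 8F.
Offset 21: leading byte 0xF2 = 11110010 → 4-byte char #8 = F2 AC 92 9B.
Leading byte 0xF2 = 11110010 matches 11110xxx → 4-byte sequence.
Byte 1: 0xF2 = 11110010, payload 010 (3 bits).
Byte 2: 0xAC = 10101100 (10xxxxxx ✓), payload 101100.
Byte 3: 0x92 = 10010010 (10xxxxxx ✓), payload 010010.
Byte 4: 0x9B = 10011011 (10xxxxxx ✓), payload 011011.
Concatenate: 010101100010010011011 = 0xAC49B (21 bits → U+AC49B).

U+AC49B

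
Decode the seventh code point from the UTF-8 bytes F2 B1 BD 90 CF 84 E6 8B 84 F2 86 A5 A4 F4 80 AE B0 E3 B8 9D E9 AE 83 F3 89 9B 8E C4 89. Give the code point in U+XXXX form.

U+9B83

Offset 0: leading byte 0xF2 = 11110010 → 4-byte char #1 = F2 B1 BD 90.
Offset 4: leading byte 0xCF = 11001111 → 2-byte char #2 = CF 84.
Offset 6: leading byte 0xE6 = 11100110 → 3-byte char #3 = E6 8B 84.
Offset 9: leading byte 0xF2 = 11110010 → 4-byte char #4 = F2 86 A5 A4.
Offset 13: leading byte 0xF4 = 11110100 → 4-byte char #5 = F4 80 AE B0.
Offset 17: leading byte 0xE3 = 11100011 → 3-byte char #6 = E3 B8 9D.
Offset 20: leading byte 0xE9 = 11101001 → 3-byte char #7 = E9 AE 83.
Leading byte 0xE9 = 11101001 matches 1110xxxx → 3-byte sequence.
Byte 1: 0xE9 = 11101001, payload 1001 (4 bits).
Byte 2: 0xAE = 10101110 (10xxxxxx ✓), payload 101110.
Byte 3: 0x83 = 10000011 (10xxxxxx ✓), payload 000011.
Concatenate: 1001101110000011 = 0x9B83 (16 bits → U+9B83).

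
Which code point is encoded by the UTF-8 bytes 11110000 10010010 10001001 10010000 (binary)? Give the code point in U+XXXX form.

Leading byte 0xF0 = 11110000 matches 11110xxx → 4-byte sequence.
Byte 1: 0xF0 = 11110000, payload 000 (3 bits).
Byte 2: 0x92 = 10010010 (10xxxxxx ✓), payload 010010.
Byte 3: 0x89 = 10001001 (10xxxxxx ✓), payload 001001.
Byte 4: 0x90 = 10010000 (10xxxxxx ✓), payload 010000.
Concatenate: 000010010001001010000 = 0x12250 (21 bits → U+12250).

U+12250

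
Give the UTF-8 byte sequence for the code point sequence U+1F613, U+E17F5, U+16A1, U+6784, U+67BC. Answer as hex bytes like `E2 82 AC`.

U+1F613: 4-byte form → F0 9F 98 93.
U+E17F5: 4-byte form → F3 A1 9F B5.
U+16A1: 3-byte form → E1 9A A1.
U+6784: 3-byte form → E6 9E 84.
U+67BC: 3-byte form → E6 9E BC.
Concatenated (17 bytes): F0 9F 98 93 F3 A1 9F B5 E1 9A A1 E6 9E 84 E6 9E BC.

F0 9F 98 93 F3 A1 9F B5 E1 9A A1 E6 9E 84 E6 9E BC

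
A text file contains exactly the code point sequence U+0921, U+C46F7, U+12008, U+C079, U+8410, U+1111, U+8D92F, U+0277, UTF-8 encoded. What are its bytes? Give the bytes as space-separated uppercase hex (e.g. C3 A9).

U+0921: 3-byte form → E0 A4 A1.
U+C46F7: 4-byte form → F3 84 9B B7.
U+12008: 4-byte form → F0 92 80 88.
U+C079: 3-byte form → EC 81 B9.
U+8410: 3-byte form → E8 90 90.
U+1111: 3-byte form → E1 84 91.
U+8D92F: 4-byte form → F2 8D A4 AF.
U+0277: 2-byte form → C9 B7.
Concatenated (26 bytes): E0 A4 A1 F3 84 9B B7 F0 92 80 88 EC 81 B9 E8 90 90 E1 84 91 F2 8D A4 AF C9 B7.

E0 A4 A1 F3 84 9B B7 F0 92 80 88 EC 81 B9 E8 90 90 E1 84 91 F2 8D A4 AF C9 B7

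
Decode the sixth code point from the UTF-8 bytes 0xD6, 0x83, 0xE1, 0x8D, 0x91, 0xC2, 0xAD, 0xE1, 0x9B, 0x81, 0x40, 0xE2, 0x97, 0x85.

Offset 0: leading byte 0xD6 = 11010110 → 2-byte char #1 = D6 83.
Offset 2: leading byte 0xE1 = 11100001 → 3-byte char #2 = E1 8D 91.
Offset 5: leading byte 0xC2 = 11000010 → 2-byte char #3 = C2 AD.
Offset 7: leading byte 0xE1 = 11100001 → 3-byte char #4 = E1 9B 81.
Offset 10: leading byte 0x40 = 01000000 → 1-byte char #5 = 40.
Offset 11: leading byte 0xE2 = 11100010 → 3-byte char #6 = E2 97 85.
Leading byte 0xE2 = 11100010 matches 1110xxxx → 3-byte sequence.
Byte 1: 0xE2 = 11100010, payload 0010 (4 bits).
Byte 2: 0x97 = 10010111 (10xxxxxx ✓), payload 010111.
Byte 3: 0x85 = 10000101 (10xxxxxx ✓), payload 000101.
Concatenate: 0010010111000101 = 0x25C5 (16 bits → U+25C5).

U+25C5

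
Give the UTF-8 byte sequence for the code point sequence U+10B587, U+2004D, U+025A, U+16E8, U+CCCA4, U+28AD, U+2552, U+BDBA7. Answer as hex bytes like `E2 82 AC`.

F4 8B 96 87 F0 A0 81 8D C9 9A E1 9B A8 F3 8C B2 A4 E2 A2 AD E2 95 92 F2 BD AE A7

U+10B587: 4-byte form → F4 8B 96 87.
U+2004D: 4-byte form → F0 A0 81 8D.
U+025A: 2-byte form → C9 9A.
U+16E8: 3-byte form → E1 9B A8.
U+CCCA4: 4-byte form → F3 8C B2 A4.
U+28AD: 3-byte form → E2 A2 AD.
U+2552: 3-byte form → E2 95 92.
U+BDBA7: 4-byte form → F2 BD AE A7.
Concatenated (27 bytes): F4 8B 96 87 F0 A0 81 8D C9 9A E1 9B A8 F3 8C B2 A4 E2 A2 AD E2 95 92 F2 BD AE A7.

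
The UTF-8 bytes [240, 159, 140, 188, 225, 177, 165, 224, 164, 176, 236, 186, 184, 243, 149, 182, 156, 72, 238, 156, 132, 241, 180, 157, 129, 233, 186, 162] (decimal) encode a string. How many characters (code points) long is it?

9

Byte at offset 0: 0xF0 = 11110000 → 4-byte char (#1). Advance 4.
Byte at offset 4: 0xE1 = 11100001 → 3-byte char (#2). Advance 3.
Byte at offset 7: 0xE0 = 11100000 → 3-byte char (#3). Advance 3.
Byte at offset 10: 0xEC = 11101100 → 3-byte char (#4). Advance 3.
Byte at offset 13: 0xF3 = 11110011 → 4-byte char (#5). Advance 4.
Byte at offset 17: 0x48 = 01001000 → 1-byte char (#6). Advance 1.
Byte at offset 18: 0xEE = 11101110 → 3-byte char (#7). Advance 3.
Byte at offset 21: 0xF1 = 11110001 → 4-byte char (#8). Advance 4.
Byte at offset 25: 0xE9 = 11101001 → 3-byte char (#9). Advance 3.
Reached end at offset 28 after 9 code points.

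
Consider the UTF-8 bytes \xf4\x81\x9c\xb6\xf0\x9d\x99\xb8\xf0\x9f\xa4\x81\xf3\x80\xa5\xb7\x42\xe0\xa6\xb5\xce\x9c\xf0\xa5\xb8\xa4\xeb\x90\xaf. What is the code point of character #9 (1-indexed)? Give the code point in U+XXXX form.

U+B42F

Offset 0: leading byte 0xF4 = 11110100 → 4-byte char #1 = F4 81 9C B6.
Offset 4: leading byte 0xF0 = 11110000 → 4-byte char #2 = F0 9D 99 B8.
Offset 8: leading byte 0xF0 = 11110000 → 4-byte char #3 = F0 9F A4 81.
Offset 12: leading byte 0xF3 = 11110011 → 4-byte char #4 = F3 80 A5 B7.
Offset 16: leading byte 0x42 = 01000010 → 1-byte char #5 = 42.
Offset 17: leading byte 0xE0 = 11100000 → 3-byte char #6 = E0 A6 B5.
Offset 20: leading byte 0xCE = 11001110 → 2-byte char #7 = CE 9C.
Offset 22: leading byte 0xF0 = 11110000 → 4-byte char #8 = F0 A5 B8 A4.
Offset 26: leading byte 0xEB = 11101011 → 3-byte char #9 = EB 90 AF.
Leading byte 0xEB = 11101011 matches 1110xxxx → 3-byte sequence.
Byte 1: 0xEB = 11101011, payload 1011 (4 bits).
Byte 2: 0x90 = 10010000 (10xxxxxx ✓), payload 010000.
Byte 3: 0xAF = 10101111 (10xxxxxx ✓), payload 101111.
Concatenate: 1011010000101111 = 0xB42F (16 bits → U+B42F).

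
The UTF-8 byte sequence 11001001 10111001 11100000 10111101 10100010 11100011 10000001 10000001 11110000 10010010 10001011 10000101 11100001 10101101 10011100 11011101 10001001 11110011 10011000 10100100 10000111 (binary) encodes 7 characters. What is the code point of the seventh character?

Offset 0: leading byte 0xC9 = 11001001 → 2-byte char #1 = C9 B9.
Offset 2: leading byte 0xE0 = 11100000 → 3-byte char #2 = E0 BD A2.
Offset 5: leading byte 0xE3 = 11100011 → 3-byte char #3 = E3 81 81.
Offset 8: leading byte 0xF0 = 11110000 → 4-byte char #4 = F0 92 8B 85.
Offset 12: leading byte 0xE1 = 11100001 → 3-byte char #5 = E1 AD 9C.
Offset 15: leading byte 0xDD = 11011101 → 2-byte char #6 = DD 89.
Offset 17: leading byte 0xF3 = 11110011 → 4-byte char #7 = F3 98 A4 87.
Leading byte 0xF3 = 11110011 matches 11110xxx → 4-byte sequence.
Byte 1: 0xF3 = 11110011, payload 011 (3 bits).
Byte 2: 0x98 = 10011000 (10xxxxxx ✓), payload 011000.
Byte 3: 0xA4 = 10100100 (10xxxxxx ✓), payload 100100.
Byte 4: 0x87 = 10000111 (10xxxxxx ✓), payload 000111.
Concatenate: 011011000100100000111 = 0xD8907 (21 bits → U+D8907).

U+D8907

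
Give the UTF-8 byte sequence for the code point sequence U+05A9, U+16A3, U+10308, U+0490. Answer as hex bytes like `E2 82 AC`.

D6 A9 E1 9A A3 F0 90 8C 88 D2 90

U+05A9: 2-byte form → D6 A9.
U+16A3: 3-byte form → E1 9A A3.
U+10308: 4-byte form → F0 90 8C 88.
U+0490: 2-byte form → D2 90.
Concatenated (11 bytes): D6 A9 E1 9A A3 F0 90 8C 88 D2 90.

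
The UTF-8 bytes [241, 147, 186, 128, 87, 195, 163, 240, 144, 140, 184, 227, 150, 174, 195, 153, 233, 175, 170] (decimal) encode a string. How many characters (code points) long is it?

Byte at offset 0: 0xF1 = 11110001 → 4-byte char (#1). Advance 4.
Byte at offset 4: 0x57 = 01010111 → 1-byte char (#2). Advance 1.
Byte at offset 5: 0xC3 = 11000011 → 2-byte char (#3). Advance 2.
Byte at offset 7: 0xF0 = 11110000 → 4-byte char (#4). Advance 4.
Byte at offset 11: 0xE3 = 11100011 → 3-byte char (#5). Advance 3.
Byte at offset 14: 0xC3 = 11000011 → 2-byte char (#6). Advance 2.
Byte at offset 16: 0xE9 = 11101001 → 3-byte char (#7). Advance 3.
Reached end at offset 19 after 7 code points.

7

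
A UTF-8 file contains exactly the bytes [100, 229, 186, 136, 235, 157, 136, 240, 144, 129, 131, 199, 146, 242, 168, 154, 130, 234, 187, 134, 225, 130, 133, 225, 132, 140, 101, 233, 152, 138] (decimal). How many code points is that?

11

Byte at offset 0: 0x64 = 01100100 → 1-byte char (#1). Advance 1.
Byte at offset 1: 0xE5 = 11100101 → 3-byte char (#2). Advance 3.
Byte at offset 4: 0xEB = 11101011 → 3-byte char (#3). Advance 3.
Byte at offset 7: 0xF0 = 11110000 → 4-byte char (#4). Advance 4.
Byte at offset 11: 0xC7 = 11000111 → 2-byte char (#5). Advance 2.
Byte at offset 13: 0xF2 = 11110010 → 4-byte char (#6). Advance 4.
Byte at offset 17: 0xEA = 11101010 → 3-byte char (#7). Advance 3.
Byte at offset 20: 0xE1 = 11100001 → 3-byte char (#8). Advance 3.
Byte at offset 23: 0xE1 = 11100001 → 3-byte char (#9). Advance 3.
Byte at offset 26: 0x65 = 01100101 → 1-byte char (#10). Advance 1.
Byte at offset 27: 0xE9 = 11101001 → 3-byte char (#11). Advance 3.
Reached end at offset 30 after 11 code points.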